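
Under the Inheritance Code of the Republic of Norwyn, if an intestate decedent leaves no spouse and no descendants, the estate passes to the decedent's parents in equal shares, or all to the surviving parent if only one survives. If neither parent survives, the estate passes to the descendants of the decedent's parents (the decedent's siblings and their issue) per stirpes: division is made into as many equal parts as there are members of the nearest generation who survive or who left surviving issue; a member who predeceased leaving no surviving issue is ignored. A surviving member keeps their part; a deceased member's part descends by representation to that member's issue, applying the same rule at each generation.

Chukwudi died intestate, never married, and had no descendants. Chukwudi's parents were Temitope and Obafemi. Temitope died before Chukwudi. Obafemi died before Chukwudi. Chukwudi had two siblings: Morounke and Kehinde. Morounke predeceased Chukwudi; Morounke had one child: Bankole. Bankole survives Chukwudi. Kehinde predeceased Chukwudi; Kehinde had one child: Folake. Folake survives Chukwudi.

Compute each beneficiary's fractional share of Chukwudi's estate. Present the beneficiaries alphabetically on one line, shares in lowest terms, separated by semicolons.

Neither parent survives and there are no descendants, so the estate passes to Chukwudi's siblings and their issue per stirpes.
The estate is divided into 2 equal shares of 1/2 among Morounke, Kehinde.
Morounke predeceased; the 1/2 allotted to Morounke's branch passes to Morounke's issue by representation.
Bankole is the sole taker at this level and receives the full 1/2.
Kehinde predeceased; the 1/2 allotted to Kehinde's branch passes to Kehinde's issue by representation.
Folake is the sole taker at this level and receives the full 1/2.

Bankole 1/2; Folake 1/2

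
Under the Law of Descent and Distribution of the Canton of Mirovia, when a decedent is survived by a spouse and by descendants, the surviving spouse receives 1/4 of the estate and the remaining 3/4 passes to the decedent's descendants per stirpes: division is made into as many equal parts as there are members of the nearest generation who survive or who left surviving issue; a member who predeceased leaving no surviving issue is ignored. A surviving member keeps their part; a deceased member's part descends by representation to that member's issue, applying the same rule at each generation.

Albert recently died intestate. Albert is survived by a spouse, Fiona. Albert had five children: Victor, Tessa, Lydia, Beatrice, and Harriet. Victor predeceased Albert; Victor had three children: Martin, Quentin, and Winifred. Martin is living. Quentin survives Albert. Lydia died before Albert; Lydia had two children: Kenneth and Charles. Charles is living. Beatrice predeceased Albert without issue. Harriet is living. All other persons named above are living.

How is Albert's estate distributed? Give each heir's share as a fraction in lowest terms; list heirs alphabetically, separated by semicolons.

Fiona, as surviving spouse, takes 1/4.
The remaining 3/4 passes to Albert's descendants per stirpes.
Beatrice left no surviving issue, so that branch lapses and is disregarded.
The 3/4 is divided into 4 equal shares of 3/16 among Victor, Tessa, Lydia, Harriet.
Victor predeceased; the 3/16 allotted to Victor's branch passes to Victor's issue by representation.
The 3/16 is divided into 3 equal shares of 1/16 among Martin, Quentin, Winifred.
Martin is living and takes 1/16.
Quentin is living and takes 1/16.
Winifred is living and takes 1/16.
Tessa is living and takes 3/16.
Lydia predeceased; the 3/16 allotted to Lydia's branch passes to Lydia's issue by representation.
The 3/16 is divided into 2 equal shares of 3/32 among Kenneth, Charles.
Kenneth is living and takes 3/32.
Charles is living and takes 3/32.
Harriet is living and takes 3/16.

Charles 3/32; Fiona 1/4; Harriet 3/16; Kenneth 3/32; Martin 1/16; Quentin 1/16; Tessa 3/16; Winifred 1/16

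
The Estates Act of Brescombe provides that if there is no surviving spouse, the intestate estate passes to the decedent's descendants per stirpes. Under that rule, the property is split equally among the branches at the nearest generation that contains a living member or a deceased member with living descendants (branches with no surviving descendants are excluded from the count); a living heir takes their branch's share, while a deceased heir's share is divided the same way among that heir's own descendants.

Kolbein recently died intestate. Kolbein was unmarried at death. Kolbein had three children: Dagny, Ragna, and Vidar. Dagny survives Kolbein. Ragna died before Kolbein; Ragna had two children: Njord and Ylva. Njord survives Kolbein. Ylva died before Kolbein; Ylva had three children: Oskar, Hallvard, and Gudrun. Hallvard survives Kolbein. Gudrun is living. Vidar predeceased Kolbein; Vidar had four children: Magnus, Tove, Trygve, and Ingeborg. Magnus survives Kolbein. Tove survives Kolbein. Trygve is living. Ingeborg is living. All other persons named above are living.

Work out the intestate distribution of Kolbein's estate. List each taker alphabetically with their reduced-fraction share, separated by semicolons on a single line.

There is no surviving spouse, so the entire estate passes to Kolbein's descendants per stirpes.
The estate is divided into 3 equal shares of 1/3 among Dagny, Ragna, Vidar.
Dagny is living and takes 1/3.
Ragna predeceased; the 1/3 allotted to Ragna's branch passes to Ragna's issue by representation.
The 1/3 is divided into 2 equal shares of 1/6 among Njord, Ylva.
Njord is living and takes 1/6.
Ylva predeceased; the 1/6 allotted to Ylva's branch passes to Ylva's issue by representation.
The 1/6 is divided into 3 equal shares of 1/18 among Oskar, Hallvard, Gudrun.
Oskar is living and takes 1/18.
Hallvard is living and takes 1/18.
Gudrun is living and takes 1/18.
Vidar predeceased; the 1/3 allotted to Vidar's branch passes to Vidar's issue by representation.
The 1/3 is divided into 4 equal shares of 1/12 among Magnus, Tove, Trygve, Ingeborg.
Magnus is living and takes 1/12.
Tove is living and takes 1/12.
Trygve is living and takes 1/12.
Ingeborg is living and takes 1/12.

Dagny 1/3; Gudrun 1/18; Hallvard 1/18; Ingeborg 1/12; Magnus 1/12; Njord 1/6; Oskar 1/18; Tove 1/12; Trygve 1/12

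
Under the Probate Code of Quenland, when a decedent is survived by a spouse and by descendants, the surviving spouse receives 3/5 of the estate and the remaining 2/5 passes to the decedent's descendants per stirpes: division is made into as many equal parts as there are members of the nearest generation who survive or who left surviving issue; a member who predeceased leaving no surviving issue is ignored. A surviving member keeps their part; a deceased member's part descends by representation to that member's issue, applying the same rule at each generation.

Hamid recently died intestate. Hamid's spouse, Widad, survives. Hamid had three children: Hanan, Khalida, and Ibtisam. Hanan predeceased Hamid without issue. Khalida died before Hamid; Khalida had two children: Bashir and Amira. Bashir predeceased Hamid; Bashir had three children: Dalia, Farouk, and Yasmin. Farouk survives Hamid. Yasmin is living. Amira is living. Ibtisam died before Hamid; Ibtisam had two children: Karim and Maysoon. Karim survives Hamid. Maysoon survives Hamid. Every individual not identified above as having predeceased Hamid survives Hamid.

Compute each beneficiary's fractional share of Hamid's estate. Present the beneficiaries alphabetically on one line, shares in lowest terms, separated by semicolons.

Widad, as surviving spouse, takes 3/5.
The remaining 2/5 passes to Hamid's descendants per stirpes.
Hanan left no surviving issue, so that branch lapses and is disregarded.
The 2/5 is divided into 2 equal shares of 1/5 among Khalida, Ibtisam.
Khalida predeceased; the 1/5 allotted to Khalida's branch passes to Khalida's issue by representation.
The 1/5 is divided into 2 equal shares of 1/10 among Bashir, Amira.
Bashir predeceased; the 1/10 allotted to Bashir's branch passes to Bashir's issue by representation.
The 1/10 is divided into 3 equal shares of 1/30 among Dalia, Farouk, Yasmin.
Dalia is living and takes 1/30.
Farouk is living and takes 1/30.
Yasmin is living and takes 1/30.
Amira is living and takes 1/10.
Ibtisam predeceased; the 1/5 allotted to Ibtisam's branch passes to Ibtisam's issue by representation.
The 1/5 is divided into 2 equal shares of 1/10 among Karim, Maysoon.
Karim is living and takes 1/10.
Maysoon is living and takes 1/10.

Amira 1/10; Dalia 1/30; Farouk 1/30; Karim 1/10; Maysoon 1/10; Widad 3/5; Yasmin 1/30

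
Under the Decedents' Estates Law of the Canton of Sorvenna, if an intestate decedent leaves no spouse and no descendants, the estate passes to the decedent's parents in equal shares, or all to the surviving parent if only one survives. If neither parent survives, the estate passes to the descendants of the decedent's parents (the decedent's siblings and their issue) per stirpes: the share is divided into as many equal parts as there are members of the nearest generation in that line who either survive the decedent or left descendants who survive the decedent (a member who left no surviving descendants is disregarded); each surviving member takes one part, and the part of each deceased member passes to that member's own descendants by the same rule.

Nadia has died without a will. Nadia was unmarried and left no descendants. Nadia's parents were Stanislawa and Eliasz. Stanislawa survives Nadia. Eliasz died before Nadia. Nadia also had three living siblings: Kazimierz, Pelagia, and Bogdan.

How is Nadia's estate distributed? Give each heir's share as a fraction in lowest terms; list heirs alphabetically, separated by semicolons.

Only one parent, Stanislawa, survives, so Stanislawa takes the entire estate. The siblings take nothing because a surviving parent has priority.

Stanislawa 1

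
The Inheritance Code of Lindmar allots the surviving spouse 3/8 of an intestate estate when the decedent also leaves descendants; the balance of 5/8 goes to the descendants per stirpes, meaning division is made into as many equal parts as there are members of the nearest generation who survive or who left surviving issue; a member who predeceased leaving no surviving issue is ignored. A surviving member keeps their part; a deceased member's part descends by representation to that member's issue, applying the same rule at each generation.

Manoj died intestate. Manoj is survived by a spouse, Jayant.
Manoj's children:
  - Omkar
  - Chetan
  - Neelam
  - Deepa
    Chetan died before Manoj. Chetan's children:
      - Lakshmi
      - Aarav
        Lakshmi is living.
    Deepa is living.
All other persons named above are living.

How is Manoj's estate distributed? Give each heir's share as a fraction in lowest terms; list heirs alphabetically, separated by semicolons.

Aarav 5/64; Deepa 5/32; Jayant 3/8; Lakshmi 5/64; Neelam 5/32; Omkar 5/32

Jayant, as surviving spouse, takes 3/8.
The remaining 5/8 passes to Manoj's descendants per stirpes.
The 5/8 is divided into 4 equal shares of 5/32 among Omkar, Chetan, Neelam, Deepa.
Omkar is living and takes 5/32.
Chetan predeceased; the 5/32 allotted to Chetan's branch passes to Chetan's issue by representation.
The 5/32 is divided into 2 equal shares of 5/64 among Lakshmi, Aarav.
Lakshmi is living and takes 5/64.
Aarav is living and takes 5/64.
Neelam is living and takes 5/32.
Deepa is living and takes 5/32.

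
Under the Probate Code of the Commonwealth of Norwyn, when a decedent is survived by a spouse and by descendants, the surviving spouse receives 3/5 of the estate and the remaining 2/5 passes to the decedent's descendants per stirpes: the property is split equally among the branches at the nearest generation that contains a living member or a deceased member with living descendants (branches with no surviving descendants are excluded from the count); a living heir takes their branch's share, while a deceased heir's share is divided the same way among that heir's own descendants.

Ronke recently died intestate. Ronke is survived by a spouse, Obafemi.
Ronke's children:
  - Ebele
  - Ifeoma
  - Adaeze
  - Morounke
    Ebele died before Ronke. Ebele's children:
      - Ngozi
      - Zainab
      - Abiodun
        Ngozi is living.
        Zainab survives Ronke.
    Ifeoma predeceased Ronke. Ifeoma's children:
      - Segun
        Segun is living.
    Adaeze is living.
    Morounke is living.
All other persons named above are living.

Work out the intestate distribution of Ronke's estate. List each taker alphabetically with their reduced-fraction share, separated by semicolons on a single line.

Obafemi, as surviving spouse, takes 3/5.
The remaining 2/5 passes to Ronke's descendants per stirpes.
The 2/5 is divided into 4 equal shares of 1/10 among Ebele, Ifeoma, Adaeze, Morounke.
Ebele predeceased; the 1/10 allotted to Ebele's branch passes to Ebele's issue by representation.
The 1/10 is divided into 3 equal shares of 1/30 among Ngozi, Zainab, Abiodun.
Ngozi is living and takes 1/30.
Zainab is living and takes 1/30.
Abiodun is living and takes 1/30.
Ifeoma predeceased; the 1/10 allotted to Ifeoma's branch passes to Ifeoma's issue by representation.
Segun is the sole taker at this level and receives the full 1/10.
Adaeze is living and takes 1/10.
Morounke is living and takes 1/10.

Abiodun 1/30; Adaeze 1/10; Morounke 1/10; Ngozi 1/30; Obafemi 3/5; Segun 1/10; Zainab 1/30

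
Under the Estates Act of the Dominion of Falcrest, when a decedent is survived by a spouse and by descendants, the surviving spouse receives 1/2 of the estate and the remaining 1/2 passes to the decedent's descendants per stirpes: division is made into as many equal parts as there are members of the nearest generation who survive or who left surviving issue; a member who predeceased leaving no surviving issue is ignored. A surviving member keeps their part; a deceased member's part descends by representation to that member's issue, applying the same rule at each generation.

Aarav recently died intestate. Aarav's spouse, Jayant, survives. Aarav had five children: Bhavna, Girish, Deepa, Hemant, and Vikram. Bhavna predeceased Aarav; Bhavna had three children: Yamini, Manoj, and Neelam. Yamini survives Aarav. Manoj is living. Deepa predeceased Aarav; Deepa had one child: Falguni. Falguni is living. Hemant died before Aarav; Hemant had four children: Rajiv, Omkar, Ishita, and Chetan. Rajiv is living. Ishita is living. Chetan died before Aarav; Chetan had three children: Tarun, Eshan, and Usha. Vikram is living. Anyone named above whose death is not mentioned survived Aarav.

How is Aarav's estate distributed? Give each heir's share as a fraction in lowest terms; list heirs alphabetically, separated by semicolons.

Eshan 1/120; Falguni 1/10; Girish 1/10; Ishita 1/40; Jayant 1/2; Manoj 1/30; Neelam 1/30; Omkar 1/40; Rajiv 1/40; Tarun 1/120; Usha 1/120; Vikram 1/10; Yamini 1/30

Jayant, as surviving spouse, takes 1/2.
The remaining 1/2 passes to Aarav's descendants per stirpes.
The 1/2 is divided into 5 equal shares of 1/10 among Bhavna, Girish, Deepa, Hemant, Vikram.
Bhavna predeceased; the 1/10 allotted to Bhavna's branch passes to Bhavna's issue by representation.
The 1/10 is divided into 3 equal shares of 1/30 among Yamini, Manoj, Neelam.
Yamini is living and takes 1/30.
Manoj is living and takes 1/30.
Neelam is living and takes 1/30.
Girish is living and takes 1/10.
Deepa predeceased; the 1/10 allotted to Deepa's branch passes to Deepa's issue by representation.
Falguni is the sole taker at this level and receives the full 1/10.
Hemant predeceased; the 1/10 allotted to Hemant's branch passes to Hemant's issue by representation.
The 1/10 is divided into 4 equal shares of 1/40 among Rajiv, Omkar, Ishita, Chetan.
Rajiv is living and takes 1/40.
Omkar is living and takes 1/40.
Ishita is living and takes 1/40.
Chetan predeceased; the 1/40 allotted to Chetan's branch passes to Chetan's issue by representation.
The 1/40 is divided into 3 equal shares of 1/120 among Tarun, Eshan, Usha.
Tarun is living and takes 1/120.
Eshan is living and takes 1/120.
Usha is living and takes 1/120.
Vikram is living and takes 1/10.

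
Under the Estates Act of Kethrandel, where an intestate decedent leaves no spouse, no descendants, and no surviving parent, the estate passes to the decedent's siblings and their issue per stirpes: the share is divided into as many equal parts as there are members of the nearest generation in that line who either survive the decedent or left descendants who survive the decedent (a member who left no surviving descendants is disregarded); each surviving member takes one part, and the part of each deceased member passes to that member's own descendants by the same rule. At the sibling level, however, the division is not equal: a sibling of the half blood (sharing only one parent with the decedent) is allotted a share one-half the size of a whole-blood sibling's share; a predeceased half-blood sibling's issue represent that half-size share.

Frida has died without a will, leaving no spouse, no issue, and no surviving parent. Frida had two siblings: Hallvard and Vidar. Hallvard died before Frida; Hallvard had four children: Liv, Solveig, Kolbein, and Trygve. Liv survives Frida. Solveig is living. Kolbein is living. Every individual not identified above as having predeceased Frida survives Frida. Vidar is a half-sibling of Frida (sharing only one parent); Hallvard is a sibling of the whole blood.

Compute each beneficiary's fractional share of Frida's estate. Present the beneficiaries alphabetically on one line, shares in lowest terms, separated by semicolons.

No spouse, descendants, or parent survives, so the estate passes to Frida's siblings per stirpes.
Half-blood siblings count for one-half the weight of whole-blood siblings at the initial division.
Dividing 1 in proportion to weights (total weight 3/2): Hallvard (weight 1) → 2/3; Vidar (weight 1/2) → 1/3.
Hallvard predeceased; the 2/3 allotted to Hallvard's branch passes to Hallvard's issue by representation.
The 2/3 is divided into 4 equal shares of 1/6 among Liv, Solveig, Kolbein, Trygve.
Liv is living and takes 1/6.
Solveig is living and takes 1/6.
Kolbein is living and takes 1/6.
Trygve is living and takes 1/6.
Vidar is living and takes 1/3.

Kolbein 1/6; Liv 1/6; Solveig 1/6; Trygve 1/6; Vidar 1/3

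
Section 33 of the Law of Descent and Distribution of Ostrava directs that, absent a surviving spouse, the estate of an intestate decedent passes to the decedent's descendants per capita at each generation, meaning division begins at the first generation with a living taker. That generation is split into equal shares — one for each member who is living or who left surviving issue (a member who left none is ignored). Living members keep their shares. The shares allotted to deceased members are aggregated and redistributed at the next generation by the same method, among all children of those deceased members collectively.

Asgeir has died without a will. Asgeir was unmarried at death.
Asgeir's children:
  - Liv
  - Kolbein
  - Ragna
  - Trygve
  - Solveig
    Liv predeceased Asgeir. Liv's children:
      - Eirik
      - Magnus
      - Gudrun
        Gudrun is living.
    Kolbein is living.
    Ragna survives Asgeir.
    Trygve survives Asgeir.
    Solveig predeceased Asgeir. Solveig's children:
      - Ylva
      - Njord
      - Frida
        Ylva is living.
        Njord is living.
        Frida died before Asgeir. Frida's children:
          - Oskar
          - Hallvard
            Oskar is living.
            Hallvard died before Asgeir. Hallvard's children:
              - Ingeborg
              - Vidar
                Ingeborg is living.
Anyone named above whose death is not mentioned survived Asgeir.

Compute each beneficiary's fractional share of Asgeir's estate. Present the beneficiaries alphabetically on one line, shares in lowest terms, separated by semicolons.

Eirik 1/15; Gudrun 1/15; Ingeborg 1/60; Kolbein 1/5; Magnus 1/15; Njord 1/15; Oskar 1/30; Ragna 1/5; Trygve 1/5; Vidar 1/60; Ylva 1/15

There is no surviving spouse, so the entire estate passes to Asgeir's descendants per capita at each generation.
At generation 1 (Liv, Kolbein, Ragna, Trygve, Solveig) there are 5 shares of (1)/5 = 1/5 each.
Living: Kolbein, Ragna, and Trygve — each takes 1/5.
Deceased: Liv and Solveig. Their combined 2/5 is pooled and carried to generation 2.
At generation 2 (Eirik, Magnus, Gudrun, Ylva, Njord, Frida) there are 6 shares of (2/5)/6 = 1/15 each.
Living: Eirik, Magnus, Gudrun, Ylva, and Njord — each takes 1/15.
Deceased: Frida. That 1/15 share is carried to generation 3.
At generation 3 (Oskar, Hallvard) there are 2 shares of (1/15)/2 = 1/30 each.
Living: Oskar — each takes 1/30.
Deceased: Hallvard. That 1/30 share is carried to generation 4.
At generation 4 (Ingeborg, Vidar) there are 2 shares of (1/30)/2 = 1/60 each.
Living: Ingeborg and Vidar — each takes 1/60.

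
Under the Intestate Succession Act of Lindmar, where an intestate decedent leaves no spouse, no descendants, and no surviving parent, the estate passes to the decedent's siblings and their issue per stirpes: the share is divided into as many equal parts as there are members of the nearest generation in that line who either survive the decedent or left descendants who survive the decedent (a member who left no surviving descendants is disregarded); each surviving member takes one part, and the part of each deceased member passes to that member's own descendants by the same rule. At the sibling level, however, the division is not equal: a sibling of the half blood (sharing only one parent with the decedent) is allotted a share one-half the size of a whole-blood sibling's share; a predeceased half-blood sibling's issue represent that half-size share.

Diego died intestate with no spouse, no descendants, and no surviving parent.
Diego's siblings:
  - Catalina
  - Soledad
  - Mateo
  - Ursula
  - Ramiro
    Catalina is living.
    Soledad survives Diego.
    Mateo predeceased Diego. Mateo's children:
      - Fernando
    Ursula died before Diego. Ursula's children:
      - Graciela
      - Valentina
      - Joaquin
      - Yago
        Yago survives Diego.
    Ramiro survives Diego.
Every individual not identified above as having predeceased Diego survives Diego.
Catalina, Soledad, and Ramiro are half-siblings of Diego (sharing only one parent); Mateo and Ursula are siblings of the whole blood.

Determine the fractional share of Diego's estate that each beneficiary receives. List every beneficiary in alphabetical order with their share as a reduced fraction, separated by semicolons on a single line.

No spouse, descendants, or parent survives, so the estate passes to Diego's siblings per stirpes.
Half-blood siblings count for one-half the weight of whole-blood siblings at the initial division.
Dividing 1 in proportion to weights (total weight 7/2): Catalina (weight 1/2) → 1/7; Soledad (weight 1/2) → 1/7; Mateo (weight 1) → 2/7; Ursula (weight 1) → 2/7; Ramiro (weight 1/2) → 1/7.
Catalina is living and takes 1/7.
Soledad is living and takes 1/7.
Mateo predeceased; the 2/7 allotted to Mateo's branch passes to Mateo's issue by representation.
Fernando is the sole taker at this level and receives the full 2/7.
Ursula predeceased; the 2/7 allotted to Ursula's branch passes to Ursula's issue by representation.
The 2/7 is divided into 4 equal shares of 1/14 among Graciela, Valentina, Joaquin, Yago.
Graciela is living and takes 1/14.
Valentina is living and takes 1/14.
Joaquin is living and takes 1/14.
Yago is living and takes 1/14.
Ramiro is living and takes 1/7.

Catalina 1/7; Fernando 2/7; Graciela 1/14; Joaquin 1/14; Ramiro 1/7; Soledad 1/7; Valentina 1/14; Yago 1/14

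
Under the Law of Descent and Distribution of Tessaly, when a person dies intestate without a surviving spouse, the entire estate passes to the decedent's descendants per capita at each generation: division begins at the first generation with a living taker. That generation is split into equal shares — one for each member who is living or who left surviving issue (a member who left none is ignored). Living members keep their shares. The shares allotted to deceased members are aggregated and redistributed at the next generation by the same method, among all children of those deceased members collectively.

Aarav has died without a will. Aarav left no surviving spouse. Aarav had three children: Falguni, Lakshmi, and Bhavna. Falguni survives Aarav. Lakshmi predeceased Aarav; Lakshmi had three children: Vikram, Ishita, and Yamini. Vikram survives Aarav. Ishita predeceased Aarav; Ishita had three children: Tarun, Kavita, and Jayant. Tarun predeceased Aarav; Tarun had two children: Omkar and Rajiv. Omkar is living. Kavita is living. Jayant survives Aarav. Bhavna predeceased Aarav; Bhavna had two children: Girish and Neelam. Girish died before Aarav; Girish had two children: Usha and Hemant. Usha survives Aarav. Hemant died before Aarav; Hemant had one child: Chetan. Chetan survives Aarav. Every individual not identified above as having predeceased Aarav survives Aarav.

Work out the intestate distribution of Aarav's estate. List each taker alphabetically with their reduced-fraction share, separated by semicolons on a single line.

Chetan 8/225; Falguni 1/3; Jayant 4/75; Kavita 4/75; Neelam 2/15; Omkar 8/225; Rajiv 8/225; Usha 4/75; Vikram 2/15; Yamini 2/15

There is no surviving spouse, so the entire estate passes to Aarav's descendants per capita at each generation.
At generation 1 (Falguni, Lakshmi, Bhavna) there are 3 shares of (1)/3 = 1/3 each.
Living: Falguni — each takes 1/3.
Deceased: Lakshmi and Bhavna. Their combined 2/3 is pooled and carried to generation 2.
At generation 2 (Vikram, Ishita, Yamini, Girish, Neelam) there are 5 shares of (2/3)/5 = 2/15 each.
Living: Vikram, Yamini, and Neelam — each takes 2/15.
Deceased: Ishita and Girish. Their combined 4/15 is pooled and carried to generation 3.
At generation 3 (Tarun, Kavita, Jayant, Usha, Hemant) there are 5 shares of (4/15)/5 = 4/75 each.
Living: Kavita, Jayant, and Usha — each takes 4/75.
Deceased: Tarun and Hemant. Their combined 8/75 is pooled and carried to generation 4.
At generation 4 (Omkar, Rajiv, Chetan) there are 3 shares of (8/75)/3 = 8/225 each.
Living: Omkar, Rajiv, and Chetan — each takes 8/225.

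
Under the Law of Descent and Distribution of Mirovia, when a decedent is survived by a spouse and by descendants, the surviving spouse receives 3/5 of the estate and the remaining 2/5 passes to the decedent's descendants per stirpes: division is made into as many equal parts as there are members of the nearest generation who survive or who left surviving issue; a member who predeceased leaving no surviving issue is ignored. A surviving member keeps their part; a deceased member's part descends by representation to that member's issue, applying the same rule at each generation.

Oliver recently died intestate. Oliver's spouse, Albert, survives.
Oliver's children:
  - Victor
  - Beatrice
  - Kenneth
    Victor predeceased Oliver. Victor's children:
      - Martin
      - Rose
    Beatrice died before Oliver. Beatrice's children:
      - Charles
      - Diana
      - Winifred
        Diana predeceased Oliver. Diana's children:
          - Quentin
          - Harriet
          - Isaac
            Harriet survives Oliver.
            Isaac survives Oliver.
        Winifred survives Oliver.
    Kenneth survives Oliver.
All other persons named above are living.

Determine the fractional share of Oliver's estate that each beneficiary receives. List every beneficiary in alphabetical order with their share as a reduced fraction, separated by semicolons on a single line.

Albert 3/5; Charles 2/45; Harriet 2/135; Isaac 2/135; Kenneth 2/15; Martin 1/15; Quentin 2/135; Rose 1/15; Winifred 2/45

Albert, as surviving spouse, takes 3/5.
The remaining 2/5 passes to Oliver's descendants per stirpes.
The 2/5 is divided into 3 equal shares of 2/15 among Victor, Beatrice, Kenneth.
Victor predeceased; the 2/15 allotted to Victor's branch passes to Victor's issue by representation.
The 2/15 is divided into 2 equal shares of 1/15 among Martin, Rose.
Martin is living and takes 1/15.
Rose is living and takes 1/15.
Beatrice predeceased; the 2/15 allotted to Beatrice's branch passes to Beatrice's issue by representation.
The 2/15 is divided into 3 equal shares of 2/45 among Charles, Diana, Winifred.
Charles is living and takes 2/45.
Diana predeceased; the 2/45 allotted to Diana's branch passes to Diana's issue by representation.
The 2/45 is divided into 3 equal shares of 2/135 among Quentin, Harriet, Isaac.
Quentin is living and takes 2/135.
Harriet is living and takes 2/135.
Isaac is living and takes 2/135.
Winifred is living and takes 2/45.
Kenneth is living and takes 2/15.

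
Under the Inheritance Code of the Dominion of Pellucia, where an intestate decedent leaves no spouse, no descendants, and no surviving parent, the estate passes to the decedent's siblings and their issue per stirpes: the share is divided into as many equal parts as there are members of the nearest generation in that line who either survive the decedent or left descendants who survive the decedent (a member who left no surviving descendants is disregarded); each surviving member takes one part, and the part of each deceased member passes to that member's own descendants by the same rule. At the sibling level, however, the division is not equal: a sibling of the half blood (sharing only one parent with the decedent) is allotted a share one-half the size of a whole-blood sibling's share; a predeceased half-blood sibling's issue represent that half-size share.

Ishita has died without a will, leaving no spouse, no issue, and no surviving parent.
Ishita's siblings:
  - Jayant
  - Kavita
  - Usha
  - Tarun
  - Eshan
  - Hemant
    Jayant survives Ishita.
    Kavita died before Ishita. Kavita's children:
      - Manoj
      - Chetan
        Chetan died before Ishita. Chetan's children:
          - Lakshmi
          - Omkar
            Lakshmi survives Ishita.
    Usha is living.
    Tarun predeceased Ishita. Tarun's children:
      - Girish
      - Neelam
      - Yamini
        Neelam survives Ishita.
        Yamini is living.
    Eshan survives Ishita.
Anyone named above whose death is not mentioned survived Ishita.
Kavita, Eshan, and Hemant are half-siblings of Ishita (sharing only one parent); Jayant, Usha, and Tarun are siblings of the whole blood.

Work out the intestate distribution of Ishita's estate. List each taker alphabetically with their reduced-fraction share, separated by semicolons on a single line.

No spouse, descendants, or parent survives, so the estate passes to Ishita's siblings per stirpes.
Half-blood siblings count for one-half the weight of whole-blood siblings at the initial division.
Dividing 1 in proportion to weights (total weight 9/2): Jayant (weight 1) → 2/9; Kavita (weight 1/2) → 1/9; Usha (weight 1) → 2/9; Tarun (weight 1) → 2/9; Eshan (weight 1/2) → 1/9; Hemant (weight 1/2) → 1/9.
Jayant is living and takes 2/9.
Kavita predeceased; the 1/9 allotted to Kavita's branch passes to Kavita's issue by representation.
The 1/9 is divided into 2 equal shares of 1/18 among Manoj, Chetan.
Manoj is living and takes 1/18.
Chetan predeceased; the 1/18 allotted to Chetan's branch passes to Chetan's issue by representation.
The 1/18 is divided into 2 equal shares of 1/36 among Lakshmi, Omkar.
Lakshmi is living and takes 1/36.
Omkar is living and takes 1/36.
Usha is living and takes 2/9.
Tarun predeceased; the 2/9 allotted to Tarun's branch passes to Tarun's issue by representation.
The 2/9 is divided into 3 equal shares of 2/27 among Girish, Neelam, Yamini.
Girish is living and takes 2/27.
Neelam is living and takes 2/27.
Yamini is living and takes 2/27.
Eshan is living and takes 1/9.
Hemant is living and takes 1/9.

Eshan 1/9; Girish 2/27; Hemant 1/9; Jayant 2/9; Lakshmi 1/36; Manoj 1/18; Neelam 2/27; Omkar 1/36; Usha 2/9; Yamini 2/27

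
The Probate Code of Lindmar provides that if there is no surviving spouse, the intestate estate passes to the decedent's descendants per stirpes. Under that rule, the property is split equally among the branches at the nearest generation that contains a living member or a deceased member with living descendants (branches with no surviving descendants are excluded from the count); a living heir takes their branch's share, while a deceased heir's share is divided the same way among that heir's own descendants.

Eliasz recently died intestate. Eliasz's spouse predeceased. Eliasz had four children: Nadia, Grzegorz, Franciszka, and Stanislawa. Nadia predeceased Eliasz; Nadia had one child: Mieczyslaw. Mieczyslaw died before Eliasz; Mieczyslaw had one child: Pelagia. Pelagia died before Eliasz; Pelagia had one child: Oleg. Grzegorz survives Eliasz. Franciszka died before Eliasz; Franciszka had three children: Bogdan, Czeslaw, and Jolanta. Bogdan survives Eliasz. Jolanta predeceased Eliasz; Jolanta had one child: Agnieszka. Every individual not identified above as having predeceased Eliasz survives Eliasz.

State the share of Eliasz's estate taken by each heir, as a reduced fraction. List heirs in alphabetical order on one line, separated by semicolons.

There is no surviving spouse, so the entire estate passes to Eliasz's descendants per stirpes.
The estate is divided into 4 equal shares of 1/4 among Nadia, Grzegorz, Franciszka, Stanislawa.
Nadia predeceased; the 1/4 allotted to Nadia's branch passes to Nadia's issue by representation.
Mieczyslaw's line is the sole branch at this level, so the full 1/4 passes to Mieczyslaw's issue by representation.
Pelagia's line is the sole branch at this level, so the full 1/4 passes to Pelagia's issue by representation.
Oleg is the sole taker at this level and receives the full 1/4.
Grzegorz is living and takes 1/4.
Franciszka predeceased; the 1/4 allotted to Franciszka's branch passes to Franciszka's issue by representation.
The 1/4 is divided into 3 equal shares of 1/12 among Bogdan, Czeslaw, Jolanta.
Bogdan is living and takes 1/12.
Czeslaw is living and takes 1/12.
Jolanta predeceased; the 1/12 allotted to Jolanta's branch passes to Jolanta's issue by representation.
Agnieszka is the sole taker at this level and receives the full 1/12.
Stanislawa is living and takes 1/4.

Agnieszka 1/12; Bogdan 1/12; Czeslaw 1/12; Grzegorz 1/4; Oleg 1/4; Stanislawa 1/4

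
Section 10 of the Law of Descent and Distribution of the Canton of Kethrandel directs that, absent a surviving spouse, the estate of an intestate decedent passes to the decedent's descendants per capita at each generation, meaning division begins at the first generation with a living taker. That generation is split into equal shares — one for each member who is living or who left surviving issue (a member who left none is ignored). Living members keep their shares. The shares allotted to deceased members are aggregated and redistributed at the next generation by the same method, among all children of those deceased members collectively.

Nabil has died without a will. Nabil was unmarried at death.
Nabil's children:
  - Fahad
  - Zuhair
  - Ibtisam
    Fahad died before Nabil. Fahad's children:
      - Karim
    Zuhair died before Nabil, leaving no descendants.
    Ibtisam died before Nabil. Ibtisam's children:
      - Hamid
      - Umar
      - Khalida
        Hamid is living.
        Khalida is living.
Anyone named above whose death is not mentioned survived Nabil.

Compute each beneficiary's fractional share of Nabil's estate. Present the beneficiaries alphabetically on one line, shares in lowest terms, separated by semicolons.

There is no surviving spouse, so the entire estate passes to Nabil's descendants per capita at each generation.
No one at generation 1 (Fahad, Ibtisam) is living; moving to the next generation.
At generation 2 (Karim, Hamid, Umar, Khalida) there are 4 shares of (1)/4 = 1/4 each.
Living: Karim, Hamid, Umar, and Khalida — each takes 1/4.

Hamid 1/4; Karim 1/4; Khalida 1/4; Umar 1/4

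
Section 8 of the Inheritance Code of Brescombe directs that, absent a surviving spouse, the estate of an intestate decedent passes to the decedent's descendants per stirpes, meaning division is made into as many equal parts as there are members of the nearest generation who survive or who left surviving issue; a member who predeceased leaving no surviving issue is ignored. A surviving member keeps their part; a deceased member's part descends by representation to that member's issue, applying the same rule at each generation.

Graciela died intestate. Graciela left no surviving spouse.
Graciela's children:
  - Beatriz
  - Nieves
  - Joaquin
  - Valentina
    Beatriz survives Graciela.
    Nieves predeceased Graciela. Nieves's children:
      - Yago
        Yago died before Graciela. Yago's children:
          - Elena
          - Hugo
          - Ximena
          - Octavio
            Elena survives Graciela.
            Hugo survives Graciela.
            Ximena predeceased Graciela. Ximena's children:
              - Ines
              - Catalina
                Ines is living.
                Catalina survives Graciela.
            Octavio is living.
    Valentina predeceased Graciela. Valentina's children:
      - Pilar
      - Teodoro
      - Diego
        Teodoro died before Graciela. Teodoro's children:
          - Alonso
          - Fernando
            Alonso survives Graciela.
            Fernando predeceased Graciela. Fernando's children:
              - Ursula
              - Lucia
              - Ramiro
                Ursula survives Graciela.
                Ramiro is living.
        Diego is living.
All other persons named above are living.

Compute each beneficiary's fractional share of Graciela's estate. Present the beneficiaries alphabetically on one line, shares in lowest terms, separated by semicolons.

There is no surviving spouse, so the entire estate passes to Graciela's descendants per stirpes.
The estate is divided into 4 equal shares of 1/4 among Beatriz, Nieves, Joaquin, Valentina.
Beatriz is living and takes 1/4.
Nieves predeceased; the 1/4 allotted to Nieves's branch passes to Nieves's issue by representation.
Yago's line is the sole branch at this level, so the full 1/4 passes to Yago's issue by representation.
The 1/4 is divided into 4 equal shares of 1/16 among Elena, Hugo, Ximena, Octavio.
Elena is living and takes 1/16.
Hugo is living and takes 1/16.
Ximena predeceased; the 1/16 allotted to Ximena's branch passes to Ximena's issue by representation.
The 1/16 is divided into 2 equal shares of 1/32 among Ines, Catalina.
Ines is living and takes 1/32.
Catalina is living and takes 1/32.
Octavio is living and takes 1/16.
Joaquin is living and takes 1/4.
Valentina predeceased; the 1/4 allotted to Valentina's branch passes to Valentina's issue by representation.
The 1/4 is divided into 3 equal shares of 1/12 among Pilar, Teodoro, Diego.
Pilar is living and takes 1/12.
Teodoro predeceased; the 1/12 allotted to Teodoro's branch passes to Teodoro's issue by representation.
The 1/12 is divided into 2 equal shares of 1/24 among Alonso, Fernando.
Alonso is living and takes 1/24.
Fernando predeceased; the 1/24 allotted to Fernando's branch passes to Fernando's issue by representation.
The 1/24 is divided into 3 equal shares of 1/72 among Ursula, Lucia, Ramiro.
Ursula is living and takes 1/72.
Lucia is living and takes 1/72.
Ramiro is living and takes 1/72.
Diego is living and takes 1/12.

Alonso 1/24; Beatriz 1/4; Catalina 1/32; Diego 1/12; Elena 1/16; Hugo 1/16; Ines 1/32; Joaquin 1/4; Lucia 1/72; Octavio 1/16; Pilar 1/12; Ramiro 1/72; Ursula 1/72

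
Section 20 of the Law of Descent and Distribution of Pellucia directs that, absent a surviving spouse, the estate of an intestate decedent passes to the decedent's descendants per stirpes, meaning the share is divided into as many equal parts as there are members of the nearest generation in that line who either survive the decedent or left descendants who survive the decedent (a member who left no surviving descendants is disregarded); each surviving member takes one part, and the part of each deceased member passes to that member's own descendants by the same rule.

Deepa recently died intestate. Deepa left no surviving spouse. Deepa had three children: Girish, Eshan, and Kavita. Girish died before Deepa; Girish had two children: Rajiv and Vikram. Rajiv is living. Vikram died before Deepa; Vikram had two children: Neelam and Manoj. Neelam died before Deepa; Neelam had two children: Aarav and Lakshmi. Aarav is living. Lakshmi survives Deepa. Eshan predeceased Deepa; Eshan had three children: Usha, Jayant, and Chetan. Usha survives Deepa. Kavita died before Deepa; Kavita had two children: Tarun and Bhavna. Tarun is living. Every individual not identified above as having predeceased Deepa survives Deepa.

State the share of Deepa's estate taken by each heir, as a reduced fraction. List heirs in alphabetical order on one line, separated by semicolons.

Aarav 1/24; Bhavna 1/6; Chetan 1/9; Jayant 1/9; Lakshmi 1/24; Manoj 1/12; Rajiv 1/6; Tarun 1/6; Usha 1/9

There is no surviving spouse, so the entire estate passes to Deepa's descendants per stirpes.
The estate is divided into 3 equal shares of 1/3 among Girish, Eshan, Kavita.
Girish predeceased; the 1/3 allotted to Girish's branch passes to Girish's issue by representation.
The 1/3 is divided into 2 equal shares of 1/6 among Rajiv, Vikram.
Rajiv is living and takes 1/6.
Vikram predeceased; the 1/6 allotted to Vikram's branch passes to Vikram's issue by representation.
The 1/6 is divided into 2 equal shares of 1/12 among Neelam, Manoj.
Neelam predeceased; the 1/12 allotted to Neelam's branch passes to Neelam's issue by representation.
The 1/12 is divided into 2 equal shares of 1/24 among Aarav, Lakshmi.
Aarav is living and takes 1/24.
Lakshmi is living and takes 1/24.
Manoj is living and takes 1/12.
Eshan predeceased; the 1/3 allotted to Eshan's branch passes to Eshan's issue by representation.
The 1/3 is divided into 3 equal shares of 1/9 among Usha, Jayant, Chetan.
Usha is living and takes 1/9.
Jayant is living and takes 1/9.
Chetan is living and takes 1/9.
Kavita predeceased; the 1/3 allotted to Kavita's branch passes to Kavita's issue by representation.
The 1/3 is divided into 2 equal shares of 1/6 among Tarun, Bhavna.
Tarun is living and takes 1/6.
Bhavna is living and takes 1/6.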